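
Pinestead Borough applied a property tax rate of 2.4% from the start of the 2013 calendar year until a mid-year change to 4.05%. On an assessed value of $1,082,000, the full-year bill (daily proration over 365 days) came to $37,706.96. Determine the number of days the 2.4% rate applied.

Let d = days at the first rate; then 365 − d days at the second rate.
$1,082,000 × [2.4%·d + 4.05%·(365−d)] / 365 = $37,706.96
Solving gives d = 125, so the new rate took effect on 6 May 2013.

125 days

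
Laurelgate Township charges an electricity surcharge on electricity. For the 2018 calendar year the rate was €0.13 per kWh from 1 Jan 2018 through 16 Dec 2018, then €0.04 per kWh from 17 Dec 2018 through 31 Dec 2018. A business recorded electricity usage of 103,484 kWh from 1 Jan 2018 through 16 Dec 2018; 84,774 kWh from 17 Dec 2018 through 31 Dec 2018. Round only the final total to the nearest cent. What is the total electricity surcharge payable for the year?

1 Jan – 16 Dec 2018: 103,484 kWh at €0.13/kWh → €13,452.92
17 Dec – 31 Dec 2018: 84,774 kWh at €0.04/kWh → €3,390.96

€16,843.88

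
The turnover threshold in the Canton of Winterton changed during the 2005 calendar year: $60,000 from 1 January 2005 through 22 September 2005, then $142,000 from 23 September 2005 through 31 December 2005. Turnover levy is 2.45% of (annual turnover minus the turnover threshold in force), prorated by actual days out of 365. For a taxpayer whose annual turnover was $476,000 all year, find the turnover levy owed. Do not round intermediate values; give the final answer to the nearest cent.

1 January – 22 September 2005: 265 days, exemption $60,000 → ($476,000 − $60,000) × 2.45% × 265/365 = $7,399.6712
23 September – 31 December 2005: 100 days, exemption $142,000 → ($476,000 − $142,000) × 2.45% × 100/365 = $2,241.9178
Total = $9,641.5890

$9,641.59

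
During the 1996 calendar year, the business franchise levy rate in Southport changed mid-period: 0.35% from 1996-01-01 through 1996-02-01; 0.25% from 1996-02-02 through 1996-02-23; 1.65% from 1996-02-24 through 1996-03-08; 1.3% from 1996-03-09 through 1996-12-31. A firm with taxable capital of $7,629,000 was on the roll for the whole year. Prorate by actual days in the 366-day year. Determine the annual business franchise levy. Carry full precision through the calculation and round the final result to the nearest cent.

1996-01-01 to 1996-02-01: 32 days at 0.35% → $7,629,000 × 0.35% × 32/366 = $2,334.5574
1996-02-02 to 1996-02-23: 22 days at 0.25% → $7,629,000 × 0.25% × 22/366 = $1,146.4344
1996-02-24 to 1996-03-08: 14 days at 1.65% → $7,629,000 × 1.65% × 14/366 = $4,815.0246
1996-03-09 to 1996-12-31: 298 days at 1.3% → $7,629,000 × 1.3% × 298/366 = $80,750.6721
Total = $89,046.6885

$89,046.69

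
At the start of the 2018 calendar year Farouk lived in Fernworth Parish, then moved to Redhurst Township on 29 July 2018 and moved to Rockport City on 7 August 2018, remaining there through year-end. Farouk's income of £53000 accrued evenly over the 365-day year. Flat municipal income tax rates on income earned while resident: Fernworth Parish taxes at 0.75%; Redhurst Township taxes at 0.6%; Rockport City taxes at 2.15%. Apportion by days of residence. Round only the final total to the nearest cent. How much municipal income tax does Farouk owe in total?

Fernworth Parish, 1 January – 28 July 2018: 209 days → £53000 × 0.75% × 209/365 = £227.6096
Redhurst Township, 29 July – 6 August 2018: 9 days → £53000 × 0.6% × 9/365 = £7.8411
Rockport City, 7 August – 31 December 2018: 147 days → £53000 × 2.15% × 147/365 = £458.9219
Total = £694.3726

£694.37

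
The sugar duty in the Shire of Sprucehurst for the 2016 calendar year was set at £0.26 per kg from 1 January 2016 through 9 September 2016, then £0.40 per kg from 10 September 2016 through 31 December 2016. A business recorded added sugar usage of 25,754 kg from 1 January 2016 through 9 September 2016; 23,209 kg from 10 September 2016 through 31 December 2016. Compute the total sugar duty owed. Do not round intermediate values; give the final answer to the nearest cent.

£15979.64

1 January – 9 September 2016: 25,754 kg at £0.26/kg → £6696.04
10 September – 31 December 2016: 23,209 kg at £0.40/kg → £9283.60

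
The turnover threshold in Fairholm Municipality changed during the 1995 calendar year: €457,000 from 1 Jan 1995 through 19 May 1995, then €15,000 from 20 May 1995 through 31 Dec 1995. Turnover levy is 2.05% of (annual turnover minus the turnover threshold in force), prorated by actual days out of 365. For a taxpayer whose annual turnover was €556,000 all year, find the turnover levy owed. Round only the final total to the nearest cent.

1 Jan – 19 May 1995: 139 days, exemption €457,000 → (€556,000 − €457,000) × 2.05% × 139/365 = €772.8781
20 May – 31 Dec 1995: 226 days, exemption €15,000 → (€556,000 − €15,000) × 2.05% × 226/365 = €6,866.9945
Total = €7,639.8726

€7,639.87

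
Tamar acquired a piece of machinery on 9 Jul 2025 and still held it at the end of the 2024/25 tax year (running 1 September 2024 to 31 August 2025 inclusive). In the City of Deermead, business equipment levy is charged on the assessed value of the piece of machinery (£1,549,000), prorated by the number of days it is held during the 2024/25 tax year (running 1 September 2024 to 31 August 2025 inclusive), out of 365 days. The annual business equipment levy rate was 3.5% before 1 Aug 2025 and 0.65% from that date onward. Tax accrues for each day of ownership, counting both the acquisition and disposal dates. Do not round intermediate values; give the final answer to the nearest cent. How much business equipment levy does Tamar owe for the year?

9 Jul – 31 Jul 2025: 23 days at 3.5% → £1,549,000 × 3.5% × 23/365 = £3,416.2877
1 Aug – 31 Aug 2025: 31 days at 0.65% → £1,549,000 × 0.65% × 31/365 = £855.1329
Total = £4,271.4205

£4,271.42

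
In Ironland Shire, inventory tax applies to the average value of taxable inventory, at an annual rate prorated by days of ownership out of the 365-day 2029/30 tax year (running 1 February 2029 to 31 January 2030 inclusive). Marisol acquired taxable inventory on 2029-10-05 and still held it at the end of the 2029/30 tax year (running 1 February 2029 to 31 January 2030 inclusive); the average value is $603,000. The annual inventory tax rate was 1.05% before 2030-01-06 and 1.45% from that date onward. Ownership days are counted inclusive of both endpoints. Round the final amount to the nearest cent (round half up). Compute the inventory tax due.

$2,236.06

2029-10-05 to 2030-01-05: 93 days at 1.05% → $603,000 × 1.05% × 93/365 = $1,613.2315
2030-01-06 to 2030-01-31: 26 days at 1.45% → $603,000 × 1.45% × 26/365 = $622.8247
Total = $2,236.0562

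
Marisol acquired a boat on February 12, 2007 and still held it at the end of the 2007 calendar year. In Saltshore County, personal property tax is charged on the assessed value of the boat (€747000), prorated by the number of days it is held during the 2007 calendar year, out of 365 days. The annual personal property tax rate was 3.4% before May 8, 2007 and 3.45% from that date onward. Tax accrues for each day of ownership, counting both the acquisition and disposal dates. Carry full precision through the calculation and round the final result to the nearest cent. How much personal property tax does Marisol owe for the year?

€22719.03

February 12 – May 7, 2007: 85 days at 3.4% → €747000 × 3.4% × 85/365 = €5914.6027
May 8 – December 31, 2007: 238 days at 3.45% → €747000 × 3.45% × 238/365 = €16804.4301
Total = €22719.0329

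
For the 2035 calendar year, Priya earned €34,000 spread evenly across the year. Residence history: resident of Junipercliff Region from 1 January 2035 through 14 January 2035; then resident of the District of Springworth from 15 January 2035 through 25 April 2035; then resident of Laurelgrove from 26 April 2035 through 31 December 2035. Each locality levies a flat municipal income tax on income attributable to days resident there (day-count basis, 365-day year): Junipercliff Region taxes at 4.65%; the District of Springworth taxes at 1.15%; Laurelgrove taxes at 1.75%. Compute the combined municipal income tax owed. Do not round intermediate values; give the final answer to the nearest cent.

Junipercliff Region, 1 January – 14 January 2035: 14 days → €34,000 × 4.65% × 14/365 = €60.6411
The District of Springworth, 15 January – 25 April 2035: 101 days → €34,000 × 1.15% × 101/365 = €108.1945
Laurelgrove, 26 April – 31 December 2035: 250 days → €34,000 × 1.75% × 250/365 = €407.5342
Total = €576.3699

€576.37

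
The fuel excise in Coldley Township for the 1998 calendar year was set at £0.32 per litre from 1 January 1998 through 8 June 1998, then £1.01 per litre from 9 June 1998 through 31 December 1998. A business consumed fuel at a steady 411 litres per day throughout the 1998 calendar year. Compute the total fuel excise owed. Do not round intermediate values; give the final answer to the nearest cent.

1 January – 8 June 1998: 159 days × 411 litres/day = 65,349 litres at £0.32/litre → £20911.68
9 June – 31 December 1998: 206 days × 411 litres/day = 84,666 litres at £1.01/litre → £85512.66

£106424.34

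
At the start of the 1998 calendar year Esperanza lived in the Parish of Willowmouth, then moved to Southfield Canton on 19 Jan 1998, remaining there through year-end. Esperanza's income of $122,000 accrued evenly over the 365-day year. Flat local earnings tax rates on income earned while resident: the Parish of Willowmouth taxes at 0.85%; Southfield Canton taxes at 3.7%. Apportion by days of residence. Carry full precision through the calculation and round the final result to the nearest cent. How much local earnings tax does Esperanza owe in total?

The Parish of Willowmouth, 1 Jan – 18 Jan 1998: 18 days → $122,000 × 0.85% × 18/365 = $51.1397
Southfield Canton, 19 Jan – 31 Dec 1998: 347 days → $122,000 × 3.7% × 347/365 = $4,291.3918
Total = $4,342.5315

$4,342.53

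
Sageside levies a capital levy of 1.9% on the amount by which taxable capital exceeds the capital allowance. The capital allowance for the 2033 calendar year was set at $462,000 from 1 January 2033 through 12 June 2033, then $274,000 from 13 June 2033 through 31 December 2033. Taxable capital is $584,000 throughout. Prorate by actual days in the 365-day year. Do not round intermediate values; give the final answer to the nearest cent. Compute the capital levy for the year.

1 January – 12 June 2033: 163 days, exemption $462,000 → ($584,000 − $462,000) × 1.9% × 163/365 = $1,035.1616
13 June – 31 December 2033: 202 days, exemption $274,000 → ($584,000 − $274,000) × 1.9% × 202/365 = $3,259.6712
Total = $4,294.8329

$4,294.83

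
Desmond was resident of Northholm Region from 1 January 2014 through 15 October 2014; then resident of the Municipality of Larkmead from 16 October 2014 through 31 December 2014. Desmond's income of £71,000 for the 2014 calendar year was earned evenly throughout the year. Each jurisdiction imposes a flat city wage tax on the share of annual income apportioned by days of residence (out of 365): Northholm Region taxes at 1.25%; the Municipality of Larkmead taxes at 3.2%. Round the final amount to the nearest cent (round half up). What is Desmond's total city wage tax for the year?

£1,179.57

Northholm Region, 1 January – 15 October 2014: 288 days → £71,000 × 1.25% × 288/365 = £700.2740
The Municipality of Larkmead, 16 October – 31 December 2014: 77 days → £71,000 × 3.2% × 77/365 = £479.2986
Total = £1,179.5726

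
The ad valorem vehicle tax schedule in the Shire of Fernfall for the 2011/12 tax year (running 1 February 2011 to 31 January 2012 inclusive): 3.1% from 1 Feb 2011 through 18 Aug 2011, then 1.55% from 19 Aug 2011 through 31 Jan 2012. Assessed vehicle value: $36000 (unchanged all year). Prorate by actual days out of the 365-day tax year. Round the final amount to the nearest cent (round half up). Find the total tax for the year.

1 Feb – 18 Aug 2011: 199 days at 3.1% → $36000 × 3.1% × 199/365 = $608.4493
19 Aug 2011 – 31 Jan 2012: 166 days at 1.55% → $36000 × 1.55% × 166/365 = $253.7753
Total = $862.2247

$862.22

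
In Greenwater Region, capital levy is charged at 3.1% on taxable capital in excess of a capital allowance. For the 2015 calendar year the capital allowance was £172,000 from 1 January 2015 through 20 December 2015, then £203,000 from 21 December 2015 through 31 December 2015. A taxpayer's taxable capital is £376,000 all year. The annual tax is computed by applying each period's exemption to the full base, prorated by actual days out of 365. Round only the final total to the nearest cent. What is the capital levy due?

£6,295.04

1 January – 20 December 2015: 354 days, exemption £172,000 → (£376,000 − £172,000) × 3.1% × 354/365 = £6,133.4137
21 December – 31 December 2015: 11 days, exemption £203,000 → (£376,000 − £203,000) × 3.1% × 11/365 = £161.6247
Total = £6,295.0384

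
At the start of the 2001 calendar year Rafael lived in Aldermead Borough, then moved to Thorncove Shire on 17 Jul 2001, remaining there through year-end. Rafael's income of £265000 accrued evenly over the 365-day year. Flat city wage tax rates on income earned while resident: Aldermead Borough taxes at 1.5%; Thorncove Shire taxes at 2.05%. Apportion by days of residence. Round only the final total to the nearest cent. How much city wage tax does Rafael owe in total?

£4645.85

Aldermead Borough, 1 Jan – 16 Jul 2001: 197 days → £265000 × 1.5% × 197/365 = £2145.4110
Thorncove Shire, 17 Jul – 31 Dec 2001: 168 days → £265000 × 2.05% × 168/365 = £2500.4384
Total = £4645.8493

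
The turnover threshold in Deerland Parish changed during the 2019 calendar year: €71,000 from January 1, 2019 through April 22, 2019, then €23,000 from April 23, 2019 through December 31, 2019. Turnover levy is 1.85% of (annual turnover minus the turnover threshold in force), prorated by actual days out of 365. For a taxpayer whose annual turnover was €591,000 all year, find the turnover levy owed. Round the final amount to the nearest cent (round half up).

€10,235.52

January 1 – April 22, 2019: 112 days, exemption €71,000 → (€591,000 − €71,000) × 1.85% × 112/365 = €2,951.8904
April 23 – December 31, 2019: 253 days, exemption €23,000 → (€591,000 − €23,000) × 1.85% × 253/365 = €7,283.6274
Total = €10,235.5178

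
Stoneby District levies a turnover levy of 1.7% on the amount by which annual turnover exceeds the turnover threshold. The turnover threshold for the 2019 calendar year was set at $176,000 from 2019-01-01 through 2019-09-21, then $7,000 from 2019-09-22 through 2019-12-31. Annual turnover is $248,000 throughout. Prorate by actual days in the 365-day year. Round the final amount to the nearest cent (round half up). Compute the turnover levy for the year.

$2,018.99

2019-01-01 to 2019-09-21: 264 days, exemption $176,000 → ($248,000 − $176,000) × 1.7% × 264/365 = $885.3041
2019-09-22 to 2019-12-31: 101 days, exemption $7,000 → ($248,000 − $7,000) × 1.7% × 101/365 = $1,133.6904
Total = $2,018.9945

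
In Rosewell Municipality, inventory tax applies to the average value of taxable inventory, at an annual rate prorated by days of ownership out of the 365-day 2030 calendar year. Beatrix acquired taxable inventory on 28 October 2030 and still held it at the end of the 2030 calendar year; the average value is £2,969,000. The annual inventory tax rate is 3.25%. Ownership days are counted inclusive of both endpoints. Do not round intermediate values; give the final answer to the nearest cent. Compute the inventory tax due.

£17,183.60

Days held (28 October – 31 December 2030): 65 out of 365
Tax = £2,969,000 × 3.25% × 65/365 = £17,183.5959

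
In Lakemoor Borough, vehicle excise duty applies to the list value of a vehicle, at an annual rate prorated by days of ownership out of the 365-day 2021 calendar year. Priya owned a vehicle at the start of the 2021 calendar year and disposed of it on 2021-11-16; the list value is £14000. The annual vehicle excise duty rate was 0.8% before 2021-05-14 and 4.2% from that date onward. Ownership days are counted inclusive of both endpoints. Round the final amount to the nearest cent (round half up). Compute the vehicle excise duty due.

2021-01-01 to 2021-05-13: 133 days at 0.8% → £14000 × 0.8% × 133/365 = £40.8110
2021-05-14 to 2021-11-16: 187 days at 4.2% → £14000 × 4.2% × 187/365 = £301.2493
Total = £342.0603

£342.06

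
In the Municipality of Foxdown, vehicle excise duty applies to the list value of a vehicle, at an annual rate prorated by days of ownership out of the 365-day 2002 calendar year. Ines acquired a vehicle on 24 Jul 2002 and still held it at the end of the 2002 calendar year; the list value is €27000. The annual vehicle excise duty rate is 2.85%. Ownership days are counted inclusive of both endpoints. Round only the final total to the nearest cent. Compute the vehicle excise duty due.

Days held (24 Jul – 31 Dec 2002): 161 out of 365
Tax = €27000 × 2.85% × 161/365 = €339.4233

€339.42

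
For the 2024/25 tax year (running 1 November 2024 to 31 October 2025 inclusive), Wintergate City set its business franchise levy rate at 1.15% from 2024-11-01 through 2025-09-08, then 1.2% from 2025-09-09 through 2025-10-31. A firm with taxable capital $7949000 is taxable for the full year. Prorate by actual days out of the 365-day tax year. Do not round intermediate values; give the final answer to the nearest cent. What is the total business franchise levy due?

2024-11-01 to 2025-09-08: 312 days at 1.15% → $7949000 × 1.15% × 312/365 = $78139.7589
2025-09-09 to 2025-10-31: 53 days at 1.2% → $7949000 × 1.2% × 53/365 = $13850.8603
Total = $91990.6192

$91990.62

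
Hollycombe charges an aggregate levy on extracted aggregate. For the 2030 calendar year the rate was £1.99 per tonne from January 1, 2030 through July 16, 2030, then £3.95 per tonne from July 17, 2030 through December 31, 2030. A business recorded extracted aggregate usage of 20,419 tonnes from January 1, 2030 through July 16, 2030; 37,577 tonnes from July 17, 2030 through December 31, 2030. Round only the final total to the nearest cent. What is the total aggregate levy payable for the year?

January 1 – July 16, 2030: 20,419 tonnes at £1.99/tonne → £40,633.81
July 17 – December 31, 2030: 37,577 tonnes at £3.95/tonne → £148,429.15

£189,062.96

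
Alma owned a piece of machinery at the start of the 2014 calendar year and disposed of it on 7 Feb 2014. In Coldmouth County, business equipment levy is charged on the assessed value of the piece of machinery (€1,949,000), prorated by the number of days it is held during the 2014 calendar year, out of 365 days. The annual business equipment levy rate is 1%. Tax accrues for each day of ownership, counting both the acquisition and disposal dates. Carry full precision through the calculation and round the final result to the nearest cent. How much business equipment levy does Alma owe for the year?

€2,029.10

Days held (1 Jan – 7 Feb 2014): 38 out of 365
Tax = €1,949,000 × 1% × 38/365 = €2,029.0959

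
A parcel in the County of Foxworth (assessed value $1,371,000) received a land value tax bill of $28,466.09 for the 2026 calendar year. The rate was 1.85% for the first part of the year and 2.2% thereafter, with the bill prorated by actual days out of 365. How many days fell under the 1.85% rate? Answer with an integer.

Let d = days at the first rate; then 365 − d days at the second rate.
$1,371,000 × [1.85%·d + 2.2%·(365−d)] / 365 = $28,466.09
Solving gives d = 129, so the new rate took effect on 10 May 2026.

129 days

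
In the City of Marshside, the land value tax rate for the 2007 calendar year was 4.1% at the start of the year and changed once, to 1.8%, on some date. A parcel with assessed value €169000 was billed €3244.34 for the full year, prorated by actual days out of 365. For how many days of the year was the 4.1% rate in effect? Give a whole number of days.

19 days

Let d = days at the first rate; then 365 − d days at the second rate.
€169000 × [4.1%·d + 1.8%·(365−d)] / 365 = €3244.34
Solving gives d = 19, so the new rate took effect on 20 January 2007.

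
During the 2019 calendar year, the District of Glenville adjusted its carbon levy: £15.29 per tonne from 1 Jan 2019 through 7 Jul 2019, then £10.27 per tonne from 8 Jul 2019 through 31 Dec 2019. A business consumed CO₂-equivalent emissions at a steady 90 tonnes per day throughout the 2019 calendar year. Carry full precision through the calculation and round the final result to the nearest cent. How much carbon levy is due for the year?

£422,307.90

1 Jan – 7 Jul 2019: 188 days × 90 tonnes/day = 16,920 tonnes at £15.29/tonne → £258,706.80
8 Jul – 31 Dec 2019: 177 days × 90 tonnes/day = 15,930 tonnes at £10.27/tonne → £163,601.10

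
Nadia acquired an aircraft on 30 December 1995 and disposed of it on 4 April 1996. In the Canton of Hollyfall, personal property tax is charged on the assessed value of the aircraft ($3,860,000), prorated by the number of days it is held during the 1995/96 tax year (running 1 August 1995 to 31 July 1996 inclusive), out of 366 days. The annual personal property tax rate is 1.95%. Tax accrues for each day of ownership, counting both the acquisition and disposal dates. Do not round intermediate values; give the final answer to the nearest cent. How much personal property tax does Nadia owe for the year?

$19,948.61

Days held (30 December 1995 – 4 April 1996): 97 out of 366
Tax = $3,860,000 × 1.95% × 97/366 = $19,948.6066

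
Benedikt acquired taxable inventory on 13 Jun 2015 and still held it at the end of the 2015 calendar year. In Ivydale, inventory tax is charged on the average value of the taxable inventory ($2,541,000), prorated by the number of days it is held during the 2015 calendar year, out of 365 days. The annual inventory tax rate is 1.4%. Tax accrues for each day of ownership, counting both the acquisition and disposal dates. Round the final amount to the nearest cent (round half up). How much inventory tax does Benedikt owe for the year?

Days held (13 Jun – 31 Dec 2015): 202 out of 365
Tax = $2,541,000 × 1.4% × 202/365 = $19,687.5288

$19,687.53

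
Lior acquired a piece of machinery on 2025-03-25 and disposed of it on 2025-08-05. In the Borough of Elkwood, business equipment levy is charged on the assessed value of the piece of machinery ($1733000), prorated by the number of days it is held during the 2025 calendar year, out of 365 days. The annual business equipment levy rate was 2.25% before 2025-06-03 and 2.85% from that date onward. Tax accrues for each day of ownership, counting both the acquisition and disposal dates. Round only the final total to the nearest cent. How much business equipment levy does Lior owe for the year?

2025-03-25 to 2025-06-02: 70 days at 2.25% → $1733000 × 2.25% × 70/365 = $7478.0137
2025-06-03 to 2025-08-05: 64 days at 2.85% → $1733000 × 2.85% × 64/365 = $8660.2521
Total = $16138.2658

$16138.27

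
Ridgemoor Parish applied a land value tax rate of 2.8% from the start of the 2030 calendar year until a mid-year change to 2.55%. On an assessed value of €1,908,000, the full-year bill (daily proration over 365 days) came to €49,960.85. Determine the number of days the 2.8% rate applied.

Let d = days at the first rate; then 365 − d days at the second rate.
€1,908,000 × [2.8%·d + 2.55%·(365−d)] / 365 = €49,960.85
Solving gives d = 100, so the new rate took effect on April 11, 2030.

100 days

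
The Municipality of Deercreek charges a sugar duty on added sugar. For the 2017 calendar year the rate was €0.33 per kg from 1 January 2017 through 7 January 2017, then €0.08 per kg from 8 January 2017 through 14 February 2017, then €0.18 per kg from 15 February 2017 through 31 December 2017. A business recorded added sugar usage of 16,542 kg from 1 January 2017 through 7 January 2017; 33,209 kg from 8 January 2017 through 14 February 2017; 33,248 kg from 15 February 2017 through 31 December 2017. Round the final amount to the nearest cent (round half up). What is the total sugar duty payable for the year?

€14,100.22

1 January – 7 January 2017: 16,542 kg at €0.33/kg → €5,458.86
8 January – 14 February 2017: 33,209 kg at €0.08/kg → €2,656.72
15 February – 31 December 2017: 33,248 kg at €0.18/kg → €5,984.64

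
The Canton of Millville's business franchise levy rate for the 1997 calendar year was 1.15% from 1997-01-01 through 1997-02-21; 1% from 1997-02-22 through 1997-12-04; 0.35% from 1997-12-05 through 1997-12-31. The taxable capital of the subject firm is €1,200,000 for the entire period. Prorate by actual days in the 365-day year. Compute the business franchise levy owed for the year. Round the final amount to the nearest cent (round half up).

€11,679.45

1997-01-01 to 1997-02-21: 52 days at 1.15% → €1,200,000 × 1.15% × 52/365 = €1,966.0274
1997-02-22 to 1997-12-04: 286 days at 1% → €1,200,000 × 1% × 286/365 = €9,402.7397
1997-12-05 to 1997-12-31: 27 days at 0.35% → €1,200,000 × 0.35% × 27/365 = €310.6849
Total = €11,679.4521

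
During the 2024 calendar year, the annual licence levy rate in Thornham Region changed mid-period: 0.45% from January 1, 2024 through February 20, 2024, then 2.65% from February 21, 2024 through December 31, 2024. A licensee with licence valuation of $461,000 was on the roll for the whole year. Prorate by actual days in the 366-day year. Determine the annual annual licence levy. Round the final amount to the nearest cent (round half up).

$10,803.27

January 1 – February 20, 2024: 51 days at 0.45% → $461,000 × 0.45% × 51/366 = $289.0697
February 21 – December 31, 2024: 315 days at 2.65% → $461,000 × 2.65% × 315/366 = $10,514.2008
Total = $10,803.2705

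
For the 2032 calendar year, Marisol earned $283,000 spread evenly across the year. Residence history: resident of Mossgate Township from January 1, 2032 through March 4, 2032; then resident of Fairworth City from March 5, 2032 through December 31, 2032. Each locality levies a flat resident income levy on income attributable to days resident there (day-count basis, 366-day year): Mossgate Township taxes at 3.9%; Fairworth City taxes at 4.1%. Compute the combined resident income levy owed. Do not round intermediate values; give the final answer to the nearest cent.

Mossgate Township, January 1 – March 4, 2032: 64 days → $283,000 × 3.9% × 64/366 = $1,929.9672
Fairworth City, March 5 – December 31, 2032: 302 days → $283,000 × 4.1% × 302/366 = $9,574.0601
Total = $11,504.0273

$11,504.03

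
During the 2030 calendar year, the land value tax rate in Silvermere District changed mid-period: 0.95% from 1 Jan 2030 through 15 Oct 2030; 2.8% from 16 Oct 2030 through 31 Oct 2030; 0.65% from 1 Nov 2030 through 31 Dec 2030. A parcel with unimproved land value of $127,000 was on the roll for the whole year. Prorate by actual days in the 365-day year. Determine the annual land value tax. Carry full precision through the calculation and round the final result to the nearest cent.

1 Jan – 15 Oct 2030: 288 days at 0.95% → $127,000 × 0.95% × 288/365 = $951.9781
16 Oct – 31 Oct 2030: 16 days at 2.8% → $127,000 × 2.8% × 16/365 = $155.8795
1 Nov – 31 Dec 2030: 61 days at 0.65% → $127,000 × 0.65% × 61/365 = $137.9603
Total = $1,245.8178

$1,245.82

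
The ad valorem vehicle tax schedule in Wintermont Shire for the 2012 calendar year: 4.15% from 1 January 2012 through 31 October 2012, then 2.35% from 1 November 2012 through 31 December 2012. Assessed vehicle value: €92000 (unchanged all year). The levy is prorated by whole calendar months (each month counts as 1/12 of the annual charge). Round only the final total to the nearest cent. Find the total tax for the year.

1 January – 31 October 2012: 10 months at 4.15% → €92000 × 4.15% × 10/12 = €3181.6667
1 November – 31 December 2012: 2 months at 2.35% → €92000 × 2.35% × 2/12 = €360.3333
Total = €3542.0000

€3542.00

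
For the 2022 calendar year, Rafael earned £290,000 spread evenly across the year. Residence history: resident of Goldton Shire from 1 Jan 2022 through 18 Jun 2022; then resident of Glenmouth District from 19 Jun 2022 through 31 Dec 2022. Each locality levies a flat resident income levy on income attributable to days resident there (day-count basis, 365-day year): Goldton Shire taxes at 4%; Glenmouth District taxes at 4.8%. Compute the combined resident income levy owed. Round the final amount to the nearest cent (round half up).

Goldton Shire, 1 Jan – 18 Jun 2022: 169 days → £290,000 × 4% × 169/365 = £5,370.9589
Glenmouth District, 19 Jun – 31 Dec 2022: 196 days → £290,000 × 4.8% × 196/365 = £7,474.8493
Total = £12,845.8082

£12,845.81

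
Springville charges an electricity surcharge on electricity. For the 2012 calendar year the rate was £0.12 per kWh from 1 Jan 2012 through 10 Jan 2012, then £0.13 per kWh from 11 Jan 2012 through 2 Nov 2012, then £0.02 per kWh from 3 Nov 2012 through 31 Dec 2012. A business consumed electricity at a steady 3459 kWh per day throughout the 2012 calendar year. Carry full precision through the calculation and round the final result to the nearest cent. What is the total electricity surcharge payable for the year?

£141,784.41

1 Jan – 10 Jan 2012: 10 days × 3459 kWh/day = 34,590 kWh at £0.12/kWh → £4,150.80
11 Jan – 2 Nov 2012: 297 days × 3459 kWh/day = 1,027,323 kWh at £0.13/kWh → £133,551.99
3 Nov – 31 Dec 2012: 59 days × 3459 kWh/day = 204,081 kWh at £0.02/kWh → £4,081.62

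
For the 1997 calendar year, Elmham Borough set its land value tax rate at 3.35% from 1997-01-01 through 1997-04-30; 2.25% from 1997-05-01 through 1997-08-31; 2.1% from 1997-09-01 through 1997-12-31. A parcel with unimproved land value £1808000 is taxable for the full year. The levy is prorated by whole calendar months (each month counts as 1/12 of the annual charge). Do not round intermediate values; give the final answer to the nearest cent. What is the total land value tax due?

£46405.33

1997-01-01 to 1997-04-30: 4 months at 3.35% → £1808000 × 3.35% × 4/12 = £20189.3333
1997-05-01 to 1997-08-31: 4 months at 2.25% → £1808000 × 2.25% × 4/12 = £13560.0000
1997-09-01 to 1997-12-31: 4 months at 2.1% → £1808000 × 2.1% × 4/12 = £12656.0000
Total = £46405.3333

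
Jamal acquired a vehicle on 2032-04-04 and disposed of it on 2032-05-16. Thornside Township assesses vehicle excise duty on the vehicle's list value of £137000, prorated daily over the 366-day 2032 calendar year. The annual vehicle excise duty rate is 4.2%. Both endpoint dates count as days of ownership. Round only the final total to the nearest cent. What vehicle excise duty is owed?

Days held (2032-04-04 to 2032-05-16): 43 out of 366
Tax = £137000 × 4.2% × 43/366 = £676.0164

£676.02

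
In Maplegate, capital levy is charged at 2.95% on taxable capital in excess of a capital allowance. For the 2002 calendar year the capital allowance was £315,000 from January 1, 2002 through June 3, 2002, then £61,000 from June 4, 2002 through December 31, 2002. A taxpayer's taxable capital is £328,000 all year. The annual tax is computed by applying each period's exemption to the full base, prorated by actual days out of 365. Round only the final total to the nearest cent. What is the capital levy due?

January 1 – June 3, 2002: 154 days, exemption £315,000 → (£328,000 − £315,000) × 2.95% × 154/365 = £161.8055
June 4 – December 31, 2002: 211 days, exemption £61,000 → (£328,000 − £61,000) × 2.95% × 211/365 = £4,553.2644
Total = £4,715.0699

£4,715.07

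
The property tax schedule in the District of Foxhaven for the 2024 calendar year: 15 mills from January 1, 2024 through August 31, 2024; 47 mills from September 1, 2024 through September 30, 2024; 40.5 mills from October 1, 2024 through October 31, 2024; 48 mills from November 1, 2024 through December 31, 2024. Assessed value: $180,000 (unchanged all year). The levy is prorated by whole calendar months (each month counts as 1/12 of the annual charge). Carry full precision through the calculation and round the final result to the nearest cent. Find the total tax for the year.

$4,552.50

January 1 – August 31, 2024: 8 months at 15 mills → $180,000 × 1.5% × 8/12 = $1,800.0000
September 1 – September 30, 2024: 1 month at 47 mills → $180,000 × 4.7% × 1/12 = $705.0000
October 1 – October 31, 2024: 1 month at 40.5 mills → $180,000 × 4.05% × 1/12 = $607.5000
November 1 – December 31, 2024: 2 months at 48 mills → $180,000 × 4.8% × 2/12 = $1,440.0000
Total = $4,552.5000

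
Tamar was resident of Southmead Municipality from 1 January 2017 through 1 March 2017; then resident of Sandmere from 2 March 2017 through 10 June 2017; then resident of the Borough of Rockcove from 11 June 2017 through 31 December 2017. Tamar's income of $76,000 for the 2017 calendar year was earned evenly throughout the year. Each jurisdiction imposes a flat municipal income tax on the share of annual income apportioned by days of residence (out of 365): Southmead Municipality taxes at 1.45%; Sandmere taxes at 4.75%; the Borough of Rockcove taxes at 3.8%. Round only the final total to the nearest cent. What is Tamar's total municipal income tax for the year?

$2,794.20

Southmead Municipality, 1 January – 1 March 2017: 60 days → $76,000 × 1.45% × 60/365 = $181.1507
Sandmere, 2 March – 10 June 2017: 101 days → $76,000 × 4.75% × 101/365 = $998.9315
The Borough of Rockcove, 11 June – 31 December 2017: 204 days → $76,000 × 3.8% × 204/365 = $1,614.1151
Total = $2,794.1973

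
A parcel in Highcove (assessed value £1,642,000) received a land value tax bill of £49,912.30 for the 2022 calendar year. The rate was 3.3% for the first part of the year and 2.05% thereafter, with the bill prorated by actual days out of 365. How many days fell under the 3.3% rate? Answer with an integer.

289 days

Let d = days at the first rate; then 365 − d days at the second rate.
£1,642,000 × [3.3%·d + 2.05%·(365−d)] / 365 = £49,912.30
Solving gives d = 289, so the new rate took effect on 17 October 2022.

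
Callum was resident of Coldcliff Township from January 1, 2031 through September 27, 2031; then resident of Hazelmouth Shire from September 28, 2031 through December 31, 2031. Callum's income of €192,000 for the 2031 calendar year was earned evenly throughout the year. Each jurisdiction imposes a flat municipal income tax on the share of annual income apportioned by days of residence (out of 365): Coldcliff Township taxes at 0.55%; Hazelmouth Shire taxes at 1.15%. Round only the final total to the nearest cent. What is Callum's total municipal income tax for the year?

€1,355.84

Coldcliff Township, January 1 – September 27, 2031: 270 days → €192,000 × 0.55% × 270/365 = €781.1507
Hazelmouth Shire, September 28 – December 31, 2031: 95 days → €192,000 × 1.15% × 95/365 = €574.6849
Total = €1,355.8356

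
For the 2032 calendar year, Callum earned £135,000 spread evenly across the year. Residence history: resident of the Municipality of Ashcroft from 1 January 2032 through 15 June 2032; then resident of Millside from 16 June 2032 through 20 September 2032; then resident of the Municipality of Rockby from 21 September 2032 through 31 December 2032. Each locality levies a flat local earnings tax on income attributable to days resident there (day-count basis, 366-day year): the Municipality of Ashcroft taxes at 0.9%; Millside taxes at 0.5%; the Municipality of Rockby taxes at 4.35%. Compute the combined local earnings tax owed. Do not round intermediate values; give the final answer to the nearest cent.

The Municipality of Ashcroft, 1 January – 15 June 2032: 167 days → £135,000 × 0.9% × 167/366 = £554.3852
Millside, 16 June – 20 September 2032: 97 days → £135,000 × 0.5% × 97/366 = £178.8934
The Municipality of Rockby, 21 September – 31 December 2032: 102 days → £135,000 × 4.35% × 102/366 = £1,636.5984
Total = £2,369.8770

£2,369.88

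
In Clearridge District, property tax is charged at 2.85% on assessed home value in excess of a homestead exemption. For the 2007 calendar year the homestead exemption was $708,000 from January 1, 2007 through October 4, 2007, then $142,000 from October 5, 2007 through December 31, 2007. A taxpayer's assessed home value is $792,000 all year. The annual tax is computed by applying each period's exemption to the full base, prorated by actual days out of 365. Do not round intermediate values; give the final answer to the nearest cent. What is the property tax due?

January 1 – October 4, 2007: 277 days, exemption $708,000 → ($792,000 − $708,000) × 2.85% × 277/365 = $1,816.8164
October 5 – December 31, 2007: 88 days, exemption $142,000 → ($792,000 − $142,000) × 2.85% × 88/365 = $4,466.3014
Total = $6,283.1178

$6,283.12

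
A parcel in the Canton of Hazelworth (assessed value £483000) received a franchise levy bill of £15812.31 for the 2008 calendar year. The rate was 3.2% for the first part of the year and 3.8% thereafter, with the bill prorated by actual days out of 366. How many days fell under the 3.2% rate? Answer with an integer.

321 days

Let d = days at the first rate; then 366 − d days at the second rate.
£483000 × [3.2%·d + 3.8%·(366−d)] / 366 = £15812.31
Solving gives d = 321, so the new rate took effect on 17 November 2008.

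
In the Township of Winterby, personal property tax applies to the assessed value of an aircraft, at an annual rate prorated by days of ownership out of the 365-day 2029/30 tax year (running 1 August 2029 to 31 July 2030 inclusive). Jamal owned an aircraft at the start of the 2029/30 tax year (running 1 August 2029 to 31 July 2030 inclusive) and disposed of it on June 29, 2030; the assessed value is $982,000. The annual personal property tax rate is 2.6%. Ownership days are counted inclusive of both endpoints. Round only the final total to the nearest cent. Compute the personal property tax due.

$23,293.58

Days held (August 1, 2029 – June 29, 2030): 333 out of 365
Tax = $982,000 × 2.6% × 333/365 = $23,293.5781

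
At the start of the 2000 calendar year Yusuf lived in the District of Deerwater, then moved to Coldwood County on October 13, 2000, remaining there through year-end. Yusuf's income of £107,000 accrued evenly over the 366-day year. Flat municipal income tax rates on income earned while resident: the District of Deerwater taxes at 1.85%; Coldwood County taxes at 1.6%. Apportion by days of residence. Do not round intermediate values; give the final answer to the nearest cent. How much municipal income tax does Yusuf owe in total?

The District of Deerwater, January 1 – October 12, 2000: 286 days → £107,000 × 1.85% × 286/366 = £1,546.8224
Coldwood County, October 13 – December 31, 2000: 80 days → £107,000 × 1.6% × 80/366 = £374.2077
Total = £1,921.0301

£1,921.03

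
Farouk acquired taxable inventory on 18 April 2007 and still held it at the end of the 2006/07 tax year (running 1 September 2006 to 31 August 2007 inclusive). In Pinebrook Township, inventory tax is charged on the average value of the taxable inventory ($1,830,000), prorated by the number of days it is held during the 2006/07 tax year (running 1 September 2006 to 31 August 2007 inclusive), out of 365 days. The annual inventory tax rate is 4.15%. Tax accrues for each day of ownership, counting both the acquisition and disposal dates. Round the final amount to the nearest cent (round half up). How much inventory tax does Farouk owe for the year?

Days held (18 April – 31 August 2007): 136 out of 365
Tax = $1,830,000 × 4.15% × 136/365 = $28,297.3151

$28,297.32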